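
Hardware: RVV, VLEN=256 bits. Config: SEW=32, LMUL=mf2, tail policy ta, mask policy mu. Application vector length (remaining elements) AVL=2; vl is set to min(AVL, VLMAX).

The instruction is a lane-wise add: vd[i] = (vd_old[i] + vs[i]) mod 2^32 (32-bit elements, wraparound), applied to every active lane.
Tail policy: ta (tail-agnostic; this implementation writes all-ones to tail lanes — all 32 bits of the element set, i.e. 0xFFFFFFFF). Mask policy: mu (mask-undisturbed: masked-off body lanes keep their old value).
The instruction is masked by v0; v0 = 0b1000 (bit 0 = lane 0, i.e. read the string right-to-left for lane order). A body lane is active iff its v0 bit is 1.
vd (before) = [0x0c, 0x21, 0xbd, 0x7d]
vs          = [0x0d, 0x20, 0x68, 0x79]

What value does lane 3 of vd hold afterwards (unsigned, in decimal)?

vd[3] = 4294967295

lanes per group: 256·1/2/32 = 4
vl = min(AVL, VLMAX) = min(2, 4) = 2
  i=0: mask-off/keep → 12
  i=1: mask-off/keep → 33
  i=2: tail/ones → 4294967295
  i=3: tail/ones → 4294967295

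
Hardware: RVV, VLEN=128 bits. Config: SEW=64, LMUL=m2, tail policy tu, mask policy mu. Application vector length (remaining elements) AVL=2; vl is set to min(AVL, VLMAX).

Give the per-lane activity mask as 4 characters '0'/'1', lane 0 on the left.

predicate = 1100

VLMAX = VLEN×LMUL/SEW = 128×2/64 = 4
vl ← min(2, 4) = 2
bits (lane 0 leftmost): 1100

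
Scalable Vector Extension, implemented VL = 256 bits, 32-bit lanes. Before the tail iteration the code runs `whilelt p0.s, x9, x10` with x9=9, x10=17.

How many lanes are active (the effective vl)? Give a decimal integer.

vl = 8

256-bit reg / 32-bit elem → 8 lanes
p0[j] = (9+j < 17); true for j=0..7 → 8 lanes set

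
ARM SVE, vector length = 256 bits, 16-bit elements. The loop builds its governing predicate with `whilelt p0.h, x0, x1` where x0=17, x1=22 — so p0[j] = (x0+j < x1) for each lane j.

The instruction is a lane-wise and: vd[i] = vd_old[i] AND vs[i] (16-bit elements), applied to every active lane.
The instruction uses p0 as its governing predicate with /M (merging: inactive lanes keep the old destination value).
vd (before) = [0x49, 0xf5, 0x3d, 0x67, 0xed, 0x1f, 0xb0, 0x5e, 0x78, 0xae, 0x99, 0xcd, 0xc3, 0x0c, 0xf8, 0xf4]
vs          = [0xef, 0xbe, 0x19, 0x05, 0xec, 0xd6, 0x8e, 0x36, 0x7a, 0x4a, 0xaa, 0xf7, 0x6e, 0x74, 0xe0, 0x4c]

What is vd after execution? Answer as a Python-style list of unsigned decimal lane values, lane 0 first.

lane count: 256 div 16 = 16
p0[j] = (17+j < 22); true for j=0..4 → 5 lanes set
vd[0] and(0x49,0xef) -> 0x49
vd[1] and(0xf5,0xbe) -> 0xb4
vd[2] and(0x3d,0x19) -> 0x19
vd[3] and(0x67,0x05) -> 0x05
vd[4] and(0xed,0xec) -> 0xec
vd[5] tail/keep -> 0x1f
vd[6] tail/keep -> 0xb0
vd[7] tail/keep -> 0x5e
vd[8] tail/keep -> 0x78
vd[9] tail/keep -> 0xae
vd[10] tail/keep -> 0x99
vd[11] tail/keep -> 0xcd
vd[12] tail/keep -> 0xc3
vd[13] tail/keep -> 0x0c
vd[14] tail/keep -> 0xf8
vd[15] tail/keep -> 0xf4

vd = [73, 180, 25, 5, 236, 31, 176, 94, 120, 174, 153, 205, 195, 12, 248, 244]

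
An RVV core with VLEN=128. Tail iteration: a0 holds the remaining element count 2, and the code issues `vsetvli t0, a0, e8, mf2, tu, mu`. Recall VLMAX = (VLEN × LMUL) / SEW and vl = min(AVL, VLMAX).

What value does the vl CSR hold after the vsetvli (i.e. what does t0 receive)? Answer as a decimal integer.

lanes per group: 128·1/2/8 = 8
vl ← min(2, 8) = 2

vl = 2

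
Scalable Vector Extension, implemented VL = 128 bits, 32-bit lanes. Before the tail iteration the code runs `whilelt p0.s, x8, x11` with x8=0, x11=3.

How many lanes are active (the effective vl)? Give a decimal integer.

vl = 3

register lanes = 128/32 = 4
p0[j] = (0+j < 3); true for j=0..2 → 3 lanes set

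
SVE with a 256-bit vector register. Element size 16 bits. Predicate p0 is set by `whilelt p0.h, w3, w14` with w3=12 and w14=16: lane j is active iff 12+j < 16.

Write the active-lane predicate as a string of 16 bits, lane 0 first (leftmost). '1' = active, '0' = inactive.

register lanes = 256/16 = 16
whilelt: lane j active iff 12+j < 16 → j < 4 → 4 active
bits (lane 0 leftmost): 1111000000000000

predicate = 1111000000000000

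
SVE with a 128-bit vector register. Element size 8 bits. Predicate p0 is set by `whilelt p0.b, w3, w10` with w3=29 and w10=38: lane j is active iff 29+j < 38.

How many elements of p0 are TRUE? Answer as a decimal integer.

register lanes = 128/8 = 16
active while 29+j < 38, i.e. j ∈ [0,9) capped at 16 ⇒ 9

vl = 9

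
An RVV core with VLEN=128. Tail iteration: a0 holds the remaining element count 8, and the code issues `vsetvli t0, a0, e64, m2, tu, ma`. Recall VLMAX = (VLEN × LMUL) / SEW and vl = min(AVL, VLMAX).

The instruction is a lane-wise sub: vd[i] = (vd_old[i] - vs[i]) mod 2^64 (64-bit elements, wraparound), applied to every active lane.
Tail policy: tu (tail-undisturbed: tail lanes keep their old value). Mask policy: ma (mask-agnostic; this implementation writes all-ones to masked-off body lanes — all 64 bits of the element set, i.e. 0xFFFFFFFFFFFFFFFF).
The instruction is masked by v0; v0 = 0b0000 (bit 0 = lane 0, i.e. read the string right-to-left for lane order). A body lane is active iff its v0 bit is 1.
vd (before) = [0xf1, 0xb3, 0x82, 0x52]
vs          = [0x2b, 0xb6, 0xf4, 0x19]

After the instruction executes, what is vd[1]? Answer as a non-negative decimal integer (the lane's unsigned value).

vd[1] = 18446744073709551615

VLMAX = VLEN×LMUL/SEW = 128×2/64 = 4
vl = min(AVL, VLMAX) = min(8, 4) = 4
vd[0] mask-off/ones -> 0xffffffffffffffff
vd[1] mask-off/ones -> 0xffffffffffffffff
vd[2] mask-off/ones -> 0xffffffffffffffff
vd[3] mask-off/ones -> 0xffffffffffffffff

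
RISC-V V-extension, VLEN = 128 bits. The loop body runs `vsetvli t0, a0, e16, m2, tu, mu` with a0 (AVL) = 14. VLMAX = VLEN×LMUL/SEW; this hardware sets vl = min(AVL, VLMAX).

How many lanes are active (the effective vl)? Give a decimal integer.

vl = 14

VLMAX = (128 × 2) / 16 = 16 lanes
AVL=14 ≤ VLMAX=16, so vl = 14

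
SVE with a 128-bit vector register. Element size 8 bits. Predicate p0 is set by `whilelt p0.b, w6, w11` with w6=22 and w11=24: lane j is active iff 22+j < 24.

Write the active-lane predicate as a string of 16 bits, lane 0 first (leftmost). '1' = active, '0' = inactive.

lane count: 128 div 8 = 16
p0[j] = (22+j < 24); true for j=0..1 → 2 lanes set
bits (lane 0 leftmost): 1100000000000000

predicate = 1100000000000000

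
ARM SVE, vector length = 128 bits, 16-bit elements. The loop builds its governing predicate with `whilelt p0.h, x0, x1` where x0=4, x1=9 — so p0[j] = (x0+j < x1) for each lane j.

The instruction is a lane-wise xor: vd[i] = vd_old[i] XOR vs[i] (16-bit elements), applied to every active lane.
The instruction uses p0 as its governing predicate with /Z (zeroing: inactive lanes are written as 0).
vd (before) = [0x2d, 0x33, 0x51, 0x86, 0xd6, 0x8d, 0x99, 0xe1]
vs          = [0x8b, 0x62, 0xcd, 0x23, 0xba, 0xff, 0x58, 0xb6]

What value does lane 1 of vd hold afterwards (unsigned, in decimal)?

vd[1] = 81

lane count: 128 div 16 = 8
active while 4+j < 9, i.e. j ∈ [0,5) capped at 8 ⇒ 5
  i=0: xor(0x2d,0x8b) → 166
  i=1: xor(0x33,0x62) → 81
  i=2: xor(0x51,0xcd) → 156
  i=3: xor(0x86,0x23) → 165
  i=4: xor(0xd6,0xba) → 108
  i=5: tail/zero → 0
  i=6: tail/zero → 0
  i=7: tail/zero → 0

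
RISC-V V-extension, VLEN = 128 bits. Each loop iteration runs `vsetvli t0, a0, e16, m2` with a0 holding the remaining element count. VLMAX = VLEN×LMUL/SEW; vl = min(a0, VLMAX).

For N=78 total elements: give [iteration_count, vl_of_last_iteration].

[iterations, last_vl] = [5, 14]

VLMAX = VLEN×LMUL/SEW = 128×2/16 = 16
N=78: ⌈78/16⌉ = 5 iters; last vl = 78 − 4×16 = 14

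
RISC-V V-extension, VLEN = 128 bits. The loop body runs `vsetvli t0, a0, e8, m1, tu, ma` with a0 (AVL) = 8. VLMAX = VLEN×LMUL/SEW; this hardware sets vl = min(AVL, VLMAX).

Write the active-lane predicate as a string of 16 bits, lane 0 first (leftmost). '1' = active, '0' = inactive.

predicate = 1111111100000000

VLMAX = (128 × 1) / 8 = 16 lanes
vl = min(AVL, VLMAX) = min(8, 16) = 8
bits (lane 0 leftmost): 1111111100000000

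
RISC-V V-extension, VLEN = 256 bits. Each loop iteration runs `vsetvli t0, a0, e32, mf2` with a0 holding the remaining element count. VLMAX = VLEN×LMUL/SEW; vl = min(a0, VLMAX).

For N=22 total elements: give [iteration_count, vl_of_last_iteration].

VLMAX = (256 × 1/2) / 32 = 4 lanes
N=22: ⌈22/4⌉ = 6 iters; last vl = 22 − 5×4 = 2

[iterations, last_vl] = [6, 2]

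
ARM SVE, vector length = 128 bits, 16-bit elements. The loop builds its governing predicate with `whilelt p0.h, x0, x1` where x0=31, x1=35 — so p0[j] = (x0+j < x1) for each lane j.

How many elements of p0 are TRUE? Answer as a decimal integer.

vl = 4

register lanes = 128/16 = 8
whilelt: lane j active iff 31+j < 35 → j < 4 → 4 active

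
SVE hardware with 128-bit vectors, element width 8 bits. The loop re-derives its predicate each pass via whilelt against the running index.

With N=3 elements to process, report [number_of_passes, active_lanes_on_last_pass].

128-bit reg / 8-bit elem → 16 lanes
3 elements at 16/iter → 1 passes, remainder 3 on the last

[iterations, last_vl] = [1, 3]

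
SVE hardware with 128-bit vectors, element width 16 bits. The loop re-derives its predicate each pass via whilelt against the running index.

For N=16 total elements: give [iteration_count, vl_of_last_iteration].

[iterations, last_vl] = [2, 8]

lane count: 128 div 16 = 8
N=16: ⌈16/8⌉ = 2 iters; last vl = 16 − 1×8 = 8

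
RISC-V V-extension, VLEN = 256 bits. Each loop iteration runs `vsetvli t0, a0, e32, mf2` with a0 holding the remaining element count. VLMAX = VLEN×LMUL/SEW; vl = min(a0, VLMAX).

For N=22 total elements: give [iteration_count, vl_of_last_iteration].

[iterations, last_vl] = [6, 2]

VLMAX = (256 × 1/2) / 32 = 4 lanes
22 elements at 4/iter → 6 passes, remainder 2 on the last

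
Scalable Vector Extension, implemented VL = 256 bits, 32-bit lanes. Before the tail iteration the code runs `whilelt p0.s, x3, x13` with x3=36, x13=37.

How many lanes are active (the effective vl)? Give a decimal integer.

vl = 1

256-bit reg / 32-bit elem → 8 lanes
active while 36+j < 37, i.e. j ∈ [0,1) capped at 8 ⇒ 1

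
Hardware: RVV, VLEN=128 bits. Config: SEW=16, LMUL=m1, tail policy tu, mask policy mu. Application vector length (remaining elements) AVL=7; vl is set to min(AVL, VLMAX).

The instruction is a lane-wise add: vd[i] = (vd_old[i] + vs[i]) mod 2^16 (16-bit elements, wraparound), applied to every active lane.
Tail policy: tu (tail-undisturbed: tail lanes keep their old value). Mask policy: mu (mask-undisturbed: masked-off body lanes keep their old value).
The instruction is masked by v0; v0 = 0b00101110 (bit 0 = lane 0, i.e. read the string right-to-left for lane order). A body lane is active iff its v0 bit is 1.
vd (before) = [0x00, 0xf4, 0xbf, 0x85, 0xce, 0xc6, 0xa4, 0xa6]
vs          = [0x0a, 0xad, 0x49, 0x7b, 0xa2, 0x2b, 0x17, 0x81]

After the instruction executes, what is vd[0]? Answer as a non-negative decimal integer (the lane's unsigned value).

vd[0] = 0

VLMAX = (128 × 1) / 16 = 8 lanes
vl ← min(7, 8) = 7
  i=0: mask-off/keep → 0
  i=1: add(0xf4,0xad) → 417
  i=2: add(0xbf,0x49) → 264
  i=3: add(0x85,0x7b) → 256
  i=4: mask-off/keep → 206
  i=5: add(0xc6,0x2b) → 241
  i=6: mask-off/keep → 164
  i=7: tail/keep → 166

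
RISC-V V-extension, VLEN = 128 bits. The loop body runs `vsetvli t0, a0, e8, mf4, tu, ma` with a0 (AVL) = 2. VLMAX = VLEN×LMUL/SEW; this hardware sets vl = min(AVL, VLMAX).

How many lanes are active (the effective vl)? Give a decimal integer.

VLMAX = (128 × 1/4) / 8 = 4 lanes
vl = min(AVL, VLMAX) = min(2, 4) = 2

vl = 2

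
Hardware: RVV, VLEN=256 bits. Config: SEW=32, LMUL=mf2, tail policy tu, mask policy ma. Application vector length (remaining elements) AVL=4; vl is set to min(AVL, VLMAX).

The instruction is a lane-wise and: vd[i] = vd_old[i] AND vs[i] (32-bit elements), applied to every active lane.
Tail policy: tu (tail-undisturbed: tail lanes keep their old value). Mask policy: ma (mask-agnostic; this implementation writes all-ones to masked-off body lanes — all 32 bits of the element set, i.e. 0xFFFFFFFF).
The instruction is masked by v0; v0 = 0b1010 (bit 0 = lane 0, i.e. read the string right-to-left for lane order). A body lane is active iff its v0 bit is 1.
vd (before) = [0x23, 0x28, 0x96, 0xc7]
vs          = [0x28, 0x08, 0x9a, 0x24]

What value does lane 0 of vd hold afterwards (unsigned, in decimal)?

VLMAX = VLEN×LMUL/SEW = 256×1/2/32 = 4
vl = min(AVL, VLMAX) = min(4, 4) = 4
  i=0: mask-off/ones → 4294967295
  i=1: and(0x28,0x08) → 8
  i=2: mask-off/ones → 4294967295
  i=3: and(0xc7,0x24) → 4

vd[0] = 4294967295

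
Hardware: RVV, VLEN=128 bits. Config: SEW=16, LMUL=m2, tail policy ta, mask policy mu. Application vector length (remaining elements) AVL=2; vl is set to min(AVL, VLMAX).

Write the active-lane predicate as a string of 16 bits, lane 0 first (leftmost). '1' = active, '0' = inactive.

VLMAX = (128 × 2) / 16 = 16 lanes
vl ← min(2, 16) = 2
bits (lane 0 leftmost): 1100000000000000

predicate = 1100000000000000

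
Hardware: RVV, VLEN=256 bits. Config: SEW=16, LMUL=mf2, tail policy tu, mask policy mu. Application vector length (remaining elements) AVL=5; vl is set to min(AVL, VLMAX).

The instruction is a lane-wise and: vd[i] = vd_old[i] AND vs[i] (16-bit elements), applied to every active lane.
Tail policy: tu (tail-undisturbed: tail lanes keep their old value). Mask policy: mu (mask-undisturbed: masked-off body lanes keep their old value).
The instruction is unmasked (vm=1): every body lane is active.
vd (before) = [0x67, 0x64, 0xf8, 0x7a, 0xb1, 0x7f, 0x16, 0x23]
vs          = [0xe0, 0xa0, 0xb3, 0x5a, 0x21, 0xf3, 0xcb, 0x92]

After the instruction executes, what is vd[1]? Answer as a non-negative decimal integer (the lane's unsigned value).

VLMAX = VLEN×LMUL/SEW = 256×1/2/16 = 8
vl = min(AVL, VLMAX) = min(5, 8) = 5
lane  0: and(0x67,0xe0) ⇒ 0x60
lane  1: and(0x64,0xa0) ⇒ 0x20
lane  2: and(0xf8,0xb3) ⇒ 0xb0
lane  3: and(0x7a,0x5a) ⇒ 0x5a
lane  4: and(0xb1,0x21) ⇒ 0x21
lane  5: tail/keep ⇒ 0x7f
lane  6: tail/keep ⇒ 0x16
lane  7: tail/keep ⇒ 0x23

vd[1] = 32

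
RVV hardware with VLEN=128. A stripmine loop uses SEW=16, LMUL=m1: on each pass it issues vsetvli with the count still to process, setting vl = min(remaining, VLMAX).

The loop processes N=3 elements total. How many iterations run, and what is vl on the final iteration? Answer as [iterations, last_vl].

[iterations, last_vl] = [1, 3]

VLMAX = VLEN×LMUL/SEW = 128×1/16 = 8
3 elements at 8/iter → 1 passes, remainder 3 on the last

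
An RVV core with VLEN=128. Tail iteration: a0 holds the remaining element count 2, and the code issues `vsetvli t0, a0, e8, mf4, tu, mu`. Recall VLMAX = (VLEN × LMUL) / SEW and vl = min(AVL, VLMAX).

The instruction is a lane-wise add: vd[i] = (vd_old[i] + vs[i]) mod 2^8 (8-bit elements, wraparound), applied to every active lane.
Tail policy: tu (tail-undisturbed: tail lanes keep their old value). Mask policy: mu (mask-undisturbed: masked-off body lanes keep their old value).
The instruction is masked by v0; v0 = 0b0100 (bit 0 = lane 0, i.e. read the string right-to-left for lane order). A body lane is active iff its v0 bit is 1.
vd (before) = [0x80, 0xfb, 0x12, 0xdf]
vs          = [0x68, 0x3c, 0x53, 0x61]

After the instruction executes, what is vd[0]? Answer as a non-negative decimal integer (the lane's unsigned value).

vd[0] = 128

lanes per group: 128·1/4/8 = 4
vl ← min(2, 4) = 2
  i=0: mask-off/keep → 128
  i=1: mask-off/keep → 251
  i=2: tail/keep → 18
  i=3: tail/keep → 223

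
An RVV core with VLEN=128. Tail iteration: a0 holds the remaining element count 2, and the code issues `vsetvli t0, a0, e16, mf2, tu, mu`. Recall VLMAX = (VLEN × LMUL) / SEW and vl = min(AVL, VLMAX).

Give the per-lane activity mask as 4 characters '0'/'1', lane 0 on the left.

VLMAX = (128 × 1/2) / 16 = 4 lanes
AVL=2 ≤ VLMAX=4, so vl = 2
bits (lane 0 leftmost): 1100

predicate = 1100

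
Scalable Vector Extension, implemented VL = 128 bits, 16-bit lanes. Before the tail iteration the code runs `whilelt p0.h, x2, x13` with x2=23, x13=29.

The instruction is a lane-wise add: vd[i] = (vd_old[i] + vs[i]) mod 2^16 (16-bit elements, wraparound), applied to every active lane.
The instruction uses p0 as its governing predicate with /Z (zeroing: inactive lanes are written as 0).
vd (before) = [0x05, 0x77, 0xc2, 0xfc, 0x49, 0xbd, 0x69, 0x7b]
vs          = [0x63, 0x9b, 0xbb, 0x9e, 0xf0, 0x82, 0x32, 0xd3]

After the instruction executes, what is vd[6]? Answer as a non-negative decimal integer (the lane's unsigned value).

128-bit reg / 16-bit elem → 8 lanes
active while 23+j < 29, i.e. j ∈ [0,6) capped at 8 ⇒ 6
[0] add(0x05,0x63) = 0x68
[1] add(0x77,0x9b) = 0x112
[2] add(0xc2,0xbb) = 0x17d
[3] add(0xfc,0x9e) = 0x19a
[4] add(0x49,0xf0) = 0x139
[5] add(0xbd,0x82) = 0x13f
[6] tail/zero = 0x00
[7] tail/zero = 0x00

vd[6] = 0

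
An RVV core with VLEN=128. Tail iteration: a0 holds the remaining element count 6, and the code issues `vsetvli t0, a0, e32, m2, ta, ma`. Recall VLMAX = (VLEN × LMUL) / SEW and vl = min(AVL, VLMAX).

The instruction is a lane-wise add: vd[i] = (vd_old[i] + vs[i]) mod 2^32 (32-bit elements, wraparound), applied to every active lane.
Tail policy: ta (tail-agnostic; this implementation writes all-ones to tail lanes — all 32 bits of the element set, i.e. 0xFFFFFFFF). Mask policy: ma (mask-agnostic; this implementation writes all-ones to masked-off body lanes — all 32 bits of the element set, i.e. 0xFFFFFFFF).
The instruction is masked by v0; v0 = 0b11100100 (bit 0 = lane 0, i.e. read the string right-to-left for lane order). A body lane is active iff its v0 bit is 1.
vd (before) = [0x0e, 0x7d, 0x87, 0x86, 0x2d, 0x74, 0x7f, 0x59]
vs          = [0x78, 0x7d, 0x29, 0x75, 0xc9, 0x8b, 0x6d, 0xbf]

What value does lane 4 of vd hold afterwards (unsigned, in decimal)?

lanes per group: 128·2/32 = 8
vl = min(AVL, VLMAX) = min(6, 8) = 6
lane  0: mask-off/ones ⇒ 0xffffffff
lane  1: mask-off/ones ⇒ 0xffffffff
lane  2: add(0x87,0x29) ⇒ 0xb0
lane  3: mask-off/ones ⇒ 0xffffffff
lane  4: mask-off/ones ⇒ 0xffffffff
lane  5: add(0x74,0x8b) ⇒ 0xff
lane  6: tail/ones ⇒ 0xffffffff
lane  7: tail/ones ⇒ 0xffffffff

vd[4] = 4294967295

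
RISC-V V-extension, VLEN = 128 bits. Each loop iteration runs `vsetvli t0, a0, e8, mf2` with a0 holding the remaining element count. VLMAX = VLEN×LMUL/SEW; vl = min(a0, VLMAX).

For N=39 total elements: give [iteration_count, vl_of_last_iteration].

[iterations, last_vl] = [5, 7]

VLMAX = VLEN×LMUL/SEW = 128×1/2/8 = 8
39 elements at 8/iter → 5 passes, remainder 7 on the last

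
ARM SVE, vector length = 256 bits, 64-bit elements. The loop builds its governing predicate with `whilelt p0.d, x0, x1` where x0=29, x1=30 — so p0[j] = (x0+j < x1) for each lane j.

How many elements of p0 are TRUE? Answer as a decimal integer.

vl = 1

lane count: 256 div 64 = 4
whilelt: lane j active iff 29+j < 30 → j < 1 → 1 active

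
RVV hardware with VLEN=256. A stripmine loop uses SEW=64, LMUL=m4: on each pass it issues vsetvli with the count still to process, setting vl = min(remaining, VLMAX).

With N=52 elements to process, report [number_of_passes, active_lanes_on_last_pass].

lanes per group: 256·4/64 = 16
52 elements at 16/iter → 4 passes, remainder 4 on the last

[iterations, last_vl] = [4, 4]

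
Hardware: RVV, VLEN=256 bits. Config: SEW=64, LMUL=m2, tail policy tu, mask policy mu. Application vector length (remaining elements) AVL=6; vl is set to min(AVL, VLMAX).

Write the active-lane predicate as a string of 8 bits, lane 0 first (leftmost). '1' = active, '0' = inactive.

predicate = 11111100

VLMAX = VLEN×LMUL/SEW = 256×2/64 = 8
vl = min(AVL, VLMAX) = min(6, 8) = 6
bits (lane 0 leftmost): 11111100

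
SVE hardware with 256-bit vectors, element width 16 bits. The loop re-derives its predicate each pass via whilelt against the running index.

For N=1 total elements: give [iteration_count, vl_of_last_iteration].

[iterations, last_vl] = [1, 1]

register lanes = 256/16 = 16
1 elements at 16/iter → 1 passes, remainder 1 on the last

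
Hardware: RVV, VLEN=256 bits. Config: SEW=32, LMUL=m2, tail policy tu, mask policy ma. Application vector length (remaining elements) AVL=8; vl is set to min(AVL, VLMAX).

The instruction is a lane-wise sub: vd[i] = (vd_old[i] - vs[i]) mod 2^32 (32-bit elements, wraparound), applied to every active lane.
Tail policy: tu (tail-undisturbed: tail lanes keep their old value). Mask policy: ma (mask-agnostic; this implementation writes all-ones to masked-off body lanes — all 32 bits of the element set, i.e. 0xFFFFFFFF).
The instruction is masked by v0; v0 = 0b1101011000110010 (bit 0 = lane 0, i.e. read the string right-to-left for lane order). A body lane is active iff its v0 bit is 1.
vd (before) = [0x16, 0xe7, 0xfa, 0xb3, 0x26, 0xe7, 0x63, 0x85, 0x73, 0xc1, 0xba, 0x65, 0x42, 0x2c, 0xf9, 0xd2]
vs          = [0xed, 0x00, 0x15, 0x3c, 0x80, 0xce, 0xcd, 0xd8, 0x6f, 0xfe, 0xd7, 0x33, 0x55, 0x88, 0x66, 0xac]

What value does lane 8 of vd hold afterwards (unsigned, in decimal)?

vd[8] = 115

lanes per group: 256·2/32 = 16
AVL=8 ≤ VLMAX=16, so vl = 8
[0] mask-off/ones = 0xffffffff
[1] sub(0xe7,0x00) = 0xe7
[2] mask-off/ones = 0xffffffff
[3] mask-off/ones = 0xffffffff
[4] sub(0x26,0x80) = 0xffffffa6
[5] sub(0xe7,0xce) = 0x19
[6] mask-off/ones = 0xffffffff
[7] mask-off/ones = 0xffffffff
[8] tail/keep = 0x73
[9] tail/keep = 0xc1
[10] tail/keep = 0xba
[11] tail/keep = 0x65
[12] tail/keep = 0x42
[13] tail/keep = 0x2c
[14] tail/keep = 0xf9
[15] tail/keep = 0xd2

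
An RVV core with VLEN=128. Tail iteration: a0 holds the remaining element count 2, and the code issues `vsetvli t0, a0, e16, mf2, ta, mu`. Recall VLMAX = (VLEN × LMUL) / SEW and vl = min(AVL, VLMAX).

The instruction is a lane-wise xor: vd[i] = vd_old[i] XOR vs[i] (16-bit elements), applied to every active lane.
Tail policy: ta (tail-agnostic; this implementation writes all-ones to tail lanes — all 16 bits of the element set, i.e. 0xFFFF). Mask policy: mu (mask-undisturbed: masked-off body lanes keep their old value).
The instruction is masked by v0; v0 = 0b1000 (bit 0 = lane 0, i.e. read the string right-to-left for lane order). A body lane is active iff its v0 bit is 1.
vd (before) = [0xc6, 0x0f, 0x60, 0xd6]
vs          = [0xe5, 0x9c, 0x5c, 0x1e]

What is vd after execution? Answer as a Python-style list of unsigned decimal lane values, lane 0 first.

VLMAX = VLEN×LMUL/SEW = 128×1/2/16 = 4
vl ← min(2, 4) = 2
lane  0: mask-off/keep ⇒ 0xc6
lane  1: mask-off/keep ⇒ 0x0f
lane  2: tail/ones ⇒ 0xffff
lane  3: tail/ones ⇒ 0xffff

vd = [198, 15, 65535, 65535]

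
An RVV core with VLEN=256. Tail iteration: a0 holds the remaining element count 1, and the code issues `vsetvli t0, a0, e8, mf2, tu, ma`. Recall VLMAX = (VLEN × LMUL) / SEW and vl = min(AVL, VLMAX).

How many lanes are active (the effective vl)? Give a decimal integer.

vl = 1

lanes per group: 256·1/2/8 = 16
vl = min(AVL, VLMAX) = min(1, 16) = 1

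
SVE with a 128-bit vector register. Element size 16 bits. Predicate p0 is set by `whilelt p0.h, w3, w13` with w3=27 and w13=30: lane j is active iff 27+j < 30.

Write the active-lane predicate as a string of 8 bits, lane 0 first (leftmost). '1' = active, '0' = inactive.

register lanes = 128/16 = 8
p0[j] = (27+j < 30); true for j=0..2 → 3 lanes set
bits (lane 0 leftmost): 11100000

predicate = 11100000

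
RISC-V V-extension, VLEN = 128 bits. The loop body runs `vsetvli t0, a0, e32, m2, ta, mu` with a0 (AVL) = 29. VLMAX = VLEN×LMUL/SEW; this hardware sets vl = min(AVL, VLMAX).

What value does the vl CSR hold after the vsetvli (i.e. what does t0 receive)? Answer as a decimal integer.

VLMAX = VLEN×LMUL/SEW = 128×2/32 = 8
vl = min(AVL, VLMAX) = min(29, 8) = 8

vl = 8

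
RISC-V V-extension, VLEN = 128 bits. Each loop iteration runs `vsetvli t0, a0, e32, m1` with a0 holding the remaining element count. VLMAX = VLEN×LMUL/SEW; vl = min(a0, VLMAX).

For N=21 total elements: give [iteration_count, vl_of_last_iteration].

lanes per group: 128·1/32 = 4
iterations = ceil(21/4) = 6; final-pass vl = 1

[iterations, last_vl] = [6, 1]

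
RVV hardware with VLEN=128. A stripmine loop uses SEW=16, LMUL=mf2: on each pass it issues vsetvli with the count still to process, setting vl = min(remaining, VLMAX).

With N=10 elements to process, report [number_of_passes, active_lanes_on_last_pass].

[iterations, last_vl] = [3, 2]

VLMAX = VLEN×LMUL/SEW = 128×1/2/16 = 4
10 elements at 4/iter → 3 passes, remainder 2 on the last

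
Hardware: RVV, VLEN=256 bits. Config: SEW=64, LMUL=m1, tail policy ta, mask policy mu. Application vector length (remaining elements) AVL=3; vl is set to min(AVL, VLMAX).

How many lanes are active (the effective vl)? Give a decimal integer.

vl = 3

lanes per group: 256·1/64 = 4
vl = min(AVL, VLMAX) = min(3, 4) = 3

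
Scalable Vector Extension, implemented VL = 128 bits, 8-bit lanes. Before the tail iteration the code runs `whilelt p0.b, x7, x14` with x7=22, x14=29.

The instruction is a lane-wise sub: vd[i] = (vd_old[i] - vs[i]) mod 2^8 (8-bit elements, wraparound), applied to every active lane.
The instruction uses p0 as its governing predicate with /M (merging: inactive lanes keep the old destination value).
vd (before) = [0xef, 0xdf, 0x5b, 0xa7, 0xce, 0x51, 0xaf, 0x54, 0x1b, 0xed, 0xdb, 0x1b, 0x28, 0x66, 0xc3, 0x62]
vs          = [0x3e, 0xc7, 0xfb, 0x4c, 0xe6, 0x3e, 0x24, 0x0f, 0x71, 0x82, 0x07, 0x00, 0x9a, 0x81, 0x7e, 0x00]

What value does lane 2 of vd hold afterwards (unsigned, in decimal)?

vd[2] = 96

register lanes = 128/8 = 16
p0[j] = (22+j < 29); true for j=0..6 → 7 lanes set
[0] sub(0xef,0x3e) = 0xb1
[1] sub(0xdf,0xc7) = 0x18
[2] sub(0x5b,0xfb) = 0x60
[3] sub(0xa7,0x4c) = 0x5b
[4] sub(0xce,0xe6) = 0xe8
[5] sub(0x51,0x3e) = 0x13
[6] sub(0xaf,0x24) = 0x8b
[7] tail/keep = 0x54
[8] tail/keep = 0x1b
[9] tail/keep = 0xed
[10] tail/keep = 0xdb
[11] tail/keep = 0x1b
[12] tail/keep = 0x28
[13] tail/keep = 0x66
[14] tail/keep = 0xc3
[15] tail/keep = 0x62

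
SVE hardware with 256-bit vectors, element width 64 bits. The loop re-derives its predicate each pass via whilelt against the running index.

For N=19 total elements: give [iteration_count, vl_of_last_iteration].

register lanes = 256/64 = 4
iterations = ceil(19/4) = 5; final-pass vl = 3

[iterations, last_vl] = [5, 3]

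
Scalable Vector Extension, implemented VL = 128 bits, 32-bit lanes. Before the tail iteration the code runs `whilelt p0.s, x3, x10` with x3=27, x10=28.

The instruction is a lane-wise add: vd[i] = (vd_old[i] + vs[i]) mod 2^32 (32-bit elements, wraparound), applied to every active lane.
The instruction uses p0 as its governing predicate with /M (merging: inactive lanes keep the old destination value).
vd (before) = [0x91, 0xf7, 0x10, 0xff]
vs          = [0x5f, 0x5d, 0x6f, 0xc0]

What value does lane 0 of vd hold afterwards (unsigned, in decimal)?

register lanes = 128/32 = 4
p0[j] = (27+j < 28); true for j=0..0 → 1 lanes set
  i=0: add(0x91,0x5f) → 240
  i=1: tail/keep → 247
  i=2: tail/keep → 16
  i=3: tail/keep → 255

vd[0] = 240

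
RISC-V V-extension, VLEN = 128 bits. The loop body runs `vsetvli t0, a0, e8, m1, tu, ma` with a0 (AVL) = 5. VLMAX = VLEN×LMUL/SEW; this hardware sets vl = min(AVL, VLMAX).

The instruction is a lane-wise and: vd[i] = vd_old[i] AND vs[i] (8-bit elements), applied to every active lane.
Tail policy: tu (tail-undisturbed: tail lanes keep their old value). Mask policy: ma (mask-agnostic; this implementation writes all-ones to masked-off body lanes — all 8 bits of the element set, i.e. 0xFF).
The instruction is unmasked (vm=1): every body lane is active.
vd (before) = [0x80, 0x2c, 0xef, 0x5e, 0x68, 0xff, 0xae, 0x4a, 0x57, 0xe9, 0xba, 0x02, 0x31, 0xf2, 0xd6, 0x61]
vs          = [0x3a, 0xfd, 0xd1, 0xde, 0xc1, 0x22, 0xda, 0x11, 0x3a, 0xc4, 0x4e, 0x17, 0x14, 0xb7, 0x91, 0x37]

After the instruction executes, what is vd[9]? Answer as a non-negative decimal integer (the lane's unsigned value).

vd[9] = 233

VLMAX = (128 × 1) / 8 = 16 lanes
vl = min(AVL, VLMAX) = min(5, 16) = 5
lane  0: and(0x80,0x3a) ⇒ 0x00
lane  1: and(0x2c,0xfd) ⇒ 0x2c
lane  2: and(0xef,0xd1) ⇒ 0xc1
lane  3: and(0x5e,0xde) ⇒ 0x5e
lane  4: and(0x68,0xc1) ⇒ 0x40
lane  5: tail/keep ⇒ 0xff
lane  6: tail/keep ⇒ 0xae
lane  7: tail/keep ⇒ 0x4a
lane  8: tail/keep ⇒ 0x57
lane  9: tail/keep ⇒ 0xe9
lane 10: tail/keep ⇒ 0xba
lane 11: tail/keep ⇒ 0x02
lane 12: tail/keep ⇒ 0x31
lane 13: tail/keep ⇒ 0xf2
lane 14: tail/keep ⇒ 0xd6
lane 15: tail/keep ⇒ 0x61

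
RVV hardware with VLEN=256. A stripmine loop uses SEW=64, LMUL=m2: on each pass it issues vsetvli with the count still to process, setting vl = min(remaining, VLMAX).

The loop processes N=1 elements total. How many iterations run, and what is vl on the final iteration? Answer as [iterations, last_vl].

[iterations, last_vl] = [1, 1]

lanes per group: 256·2/64 = 8
iterations = ceil(1/8) = 1; final-pass vl = 1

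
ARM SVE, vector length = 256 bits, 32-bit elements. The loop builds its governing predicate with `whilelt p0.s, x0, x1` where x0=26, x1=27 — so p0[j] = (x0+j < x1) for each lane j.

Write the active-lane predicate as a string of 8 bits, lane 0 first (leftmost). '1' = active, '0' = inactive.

256-bit reg / 32-bit elem → 8 lanes
active while 26+j < 27, i.e. j ∈ [0,1) capped at 8 ⇒ 1
bits (lane 0 leftmost): 10000000

predicate = 10000000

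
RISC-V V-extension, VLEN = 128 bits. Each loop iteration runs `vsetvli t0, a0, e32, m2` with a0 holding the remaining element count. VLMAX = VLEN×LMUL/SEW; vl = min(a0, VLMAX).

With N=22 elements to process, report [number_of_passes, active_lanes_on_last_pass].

VLMAX = VLEN×LMUL/SEW = 128×2/32 = 8
22 elements at 8/iter → 3 passes, remainder 6 on the last

[iterations, last_vl] = [3, 6]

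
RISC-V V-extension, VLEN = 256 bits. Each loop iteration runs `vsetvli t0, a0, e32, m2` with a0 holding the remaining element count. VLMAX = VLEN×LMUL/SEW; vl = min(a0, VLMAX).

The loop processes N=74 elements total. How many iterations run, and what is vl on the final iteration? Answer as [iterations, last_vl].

VLMAX = VLEN×LMUL/SEW = 256×2/32 = 16
N=74: ⌈74/16⌉ = 5 iters; last vl = 74 − 4×16 = 10

[iterations, last_vl] = [5, 10]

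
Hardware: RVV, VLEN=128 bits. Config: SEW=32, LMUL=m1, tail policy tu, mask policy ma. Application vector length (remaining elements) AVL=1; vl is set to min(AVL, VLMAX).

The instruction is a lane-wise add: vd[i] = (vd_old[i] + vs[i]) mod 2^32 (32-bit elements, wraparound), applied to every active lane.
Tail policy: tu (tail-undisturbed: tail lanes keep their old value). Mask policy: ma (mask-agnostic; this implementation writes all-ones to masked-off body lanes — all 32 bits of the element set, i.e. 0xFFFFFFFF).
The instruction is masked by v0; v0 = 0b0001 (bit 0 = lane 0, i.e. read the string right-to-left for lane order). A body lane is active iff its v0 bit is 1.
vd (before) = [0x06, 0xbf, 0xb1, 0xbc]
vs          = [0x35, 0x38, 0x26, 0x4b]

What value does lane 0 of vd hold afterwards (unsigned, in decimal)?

VLMAX = VLEN×LMUL/SEW = 128×1/32 = 4
vl ← min(1, 4) = 1
[0] add(0x06,0x35) = 0x3b
[1] tail/keep = 0xbf
[2] tail/keep = 0xb1
[3] tail/keep = 0xbc

vd[0] = 59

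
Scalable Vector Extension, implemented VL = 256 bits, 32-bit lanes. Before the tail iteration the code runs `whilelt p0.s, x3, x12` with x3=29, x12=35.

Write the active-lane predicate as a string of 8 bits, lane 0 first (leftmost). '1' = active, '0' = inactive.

predicate = 11111100

register lanes = 256/32 = 8
active while 29+j < 35, i.e. j ∈ [0,6) capped at 8 ⇒ 6
bits (lane 0 leftmost): 11111100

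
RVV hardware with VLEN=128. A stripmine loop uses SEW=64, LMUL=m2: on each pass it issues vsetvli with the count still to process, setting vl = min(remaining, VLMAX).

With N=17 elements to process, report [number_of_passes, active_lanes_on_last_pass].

lanes per group: 128·2/64 = 4
17 elements at 4/iter → 5 passes, remainder 1 on the last

[iterations, last_vl] = [5, 1]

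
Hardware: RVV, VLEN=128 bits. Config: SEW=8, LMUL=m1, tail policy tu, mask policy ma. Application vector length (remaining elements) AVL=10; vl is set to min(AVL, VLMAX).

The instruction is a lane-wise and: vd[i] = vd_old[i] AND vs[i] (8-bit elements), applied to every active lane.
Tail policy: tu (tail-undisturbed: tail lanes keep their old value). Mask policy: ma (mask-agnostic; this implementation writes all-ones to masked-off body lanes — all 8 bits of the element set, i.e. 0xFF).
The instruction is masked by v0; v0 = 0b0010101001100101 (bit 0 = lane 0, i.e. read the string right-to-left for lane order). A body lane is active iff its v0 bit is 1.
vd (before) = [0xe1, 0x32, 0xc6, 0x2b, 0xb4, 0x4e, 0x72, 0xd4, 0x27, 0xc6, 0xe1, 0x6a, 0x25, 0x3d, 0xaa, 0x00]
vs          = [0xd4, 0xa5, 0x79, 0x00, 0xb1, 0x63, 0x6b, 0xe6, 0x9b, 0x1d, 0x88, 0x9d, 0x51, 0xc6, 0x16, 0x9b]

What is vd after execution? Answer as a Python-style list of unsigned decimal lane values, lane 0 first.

lanes per group: 128·1/8 = 16
vl = min(AVL, VLMAX) = min(10, 16) = 10
  i=0: and(0xe1,0xd4) → 192
  i=1: mask-off/ones → 255
  i=2: and(0xc6,0x79) → 64
  i=3: mask-off/ones → 255
  i=4: mask-off/ones → 255
  i=5: and(0x4e,0x63) → 66
  i=6: and(0x72,0x6b) → 98
  i=7: mask-off/ones → 255
  i=8: mask-off/ones → 255
  i=9: and(0xc6,0x1d) → 4
  i=10: tail/keep → 225
  i=11: tail/keep → 106
  i=12: tail/keep → 37
  i=13: tail/keep → 61
  i=14: tail/keep → 170
  i=15: tail/keep → 0

vd = [192, 255, 64, 255, 255, 66, 98, 255, 255, 4, 225, 106, 37, 61, 170, 0]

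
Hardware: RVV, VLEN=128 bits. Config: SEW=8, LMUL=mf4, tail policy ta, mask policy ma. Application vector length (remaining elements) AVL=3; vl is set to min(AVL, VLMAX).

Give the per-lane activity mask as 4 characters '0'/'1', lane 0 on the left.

lanes per group: 128·1/4/8 = 4
AVL=3 ≤ VLMAX=4, so vl = 3
bits (lane 0 leftmost): 1110

predicate = 1110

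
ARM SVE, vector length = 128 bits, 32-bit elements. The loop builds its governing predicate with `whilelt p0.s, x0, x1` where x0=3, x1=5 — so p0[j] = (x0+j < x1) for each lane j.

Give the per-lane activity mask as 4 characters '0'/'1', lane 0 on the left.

predicate = 1100

lane count: 128 div 32 = 4
active while 3+j < 5, i.e. j ∈ [0,2) capped at 4 ⇒ 2
bits (lane 0 leftmost): 1100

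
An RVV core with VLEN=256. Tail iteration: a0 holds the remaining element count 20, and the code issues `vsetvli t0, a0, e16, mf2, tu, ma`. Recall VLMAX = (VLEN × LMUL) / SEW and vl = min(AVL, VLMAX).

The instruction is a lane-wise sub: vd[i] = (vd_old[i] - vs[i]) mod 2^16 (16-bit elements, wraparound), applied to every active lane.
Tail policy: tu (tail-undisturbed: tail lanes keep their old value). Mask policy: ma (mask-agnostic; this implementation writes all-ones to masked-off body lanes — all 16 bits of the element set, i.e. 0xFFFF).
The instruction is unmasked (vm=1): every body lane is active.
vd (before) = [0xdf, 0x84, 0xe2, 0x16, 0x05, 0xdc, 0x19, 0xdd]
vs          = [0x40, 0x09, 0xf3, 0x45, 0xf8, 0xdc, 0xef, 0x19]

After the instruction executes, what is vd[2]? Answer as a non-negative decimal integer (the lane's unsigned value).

lanes per group: 256·1/2/16 = 8
vl ← min(20, 8) = 8
[0] sub(0xdf,0x40) = 0x9f
[1] sub(0x84,0x09) = 0x7b
[2] sub(0xe2,0xf3) = 0xffef
[3] sub(0x16,0x45) = 0xffd1
[4] sub(0x05,0xf8) = 0xff0d
[5] sub(0xdc,0xdc) = 0x00
[6] sub(0x19,0xef) = 0xff2a
[7] sub(0xdd,0x19) = 0xc4

vd[2] = 65519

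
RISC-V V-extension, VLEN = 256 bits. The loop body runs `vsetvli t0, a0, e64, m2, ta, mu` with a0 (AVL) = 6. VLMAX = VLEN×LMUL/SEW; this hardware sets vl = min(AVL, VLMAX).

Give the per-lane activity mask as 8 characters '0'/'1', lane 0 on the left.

predicate = 11111100

lanes per group: 256·2/64 = 8
AVL=6 ≤ VLMAX=8, so vl = 6
bits (lane 0 leftmost): 11111100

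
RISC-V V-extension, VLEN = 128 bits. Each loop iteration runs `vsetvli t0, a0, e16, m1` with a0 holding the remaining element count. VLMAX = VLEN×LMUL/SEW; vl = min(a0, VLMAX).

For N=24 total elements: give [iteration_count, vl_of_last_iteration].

[iterations, last_vl] = [3, 8]

lanes per group: 128·1/16 = 8
24 elements at 8/iter → 3 passes, remainder 8 on the last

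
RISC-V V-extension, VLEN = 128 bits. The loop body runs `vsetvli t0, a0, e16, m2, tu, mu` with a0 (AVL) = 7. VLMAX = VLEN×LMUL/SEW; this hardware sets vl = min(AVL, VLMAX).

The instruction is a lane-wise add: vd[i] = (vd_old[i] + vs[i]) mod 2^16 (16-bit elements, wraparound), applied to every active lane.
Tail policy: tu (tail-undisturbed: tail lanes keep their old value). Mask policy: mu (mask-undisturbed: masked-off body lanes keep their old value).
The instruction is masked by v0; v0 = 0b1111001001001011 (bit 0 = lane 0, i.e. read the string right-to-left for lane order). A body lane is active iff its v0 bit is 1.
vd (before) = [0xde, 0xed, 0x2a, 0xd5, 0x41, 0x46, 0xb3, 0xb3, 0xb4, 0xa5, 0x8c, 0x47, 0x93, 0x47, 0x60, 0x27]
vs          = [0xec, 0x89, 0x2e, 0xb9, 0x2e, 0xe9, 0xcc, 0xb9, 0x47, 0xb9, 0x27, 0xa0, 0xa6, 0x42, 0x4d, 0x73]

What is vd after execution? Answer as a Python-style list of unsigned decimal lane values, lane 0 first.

VLMAX = VLEN×LMUL/SEW = 128×2/16 = 16
vl ← min(7, 16) = 7
vd[0] add(0xde,0xec) -> 0x1ca
vd[1] add(0xed,0x89) -> 0x176
vd[2] mask-off/keep -> 0x2a
vd[3] add(0xd5,0xb9) -> 0x18e
vd[4] mask-off/keep -> 0x41
vd[5] mask-off/keep -> 0x46
vd[6] add(0xb3,0xcc) -> 0x17f
vd[7] tail/keep -> 0xb3
vd[8] tail/keep -> 0xb4
vd[9] tail/keep -> 0xa5
vd[10] tail/keep -> 0x8c
vd[11] tail/keep -> 0x47
vd[12] tail/keep -> 0x93
vd[13] tail/keep -> 0x47
vd[14] tail/keep -> 0x60
vd[15] tail/keep -> 0x27

vd = [458, 374, 42, 398, 65, 70, 383, 179, 180, 165, 140, 71, 147, 71, 96, 39]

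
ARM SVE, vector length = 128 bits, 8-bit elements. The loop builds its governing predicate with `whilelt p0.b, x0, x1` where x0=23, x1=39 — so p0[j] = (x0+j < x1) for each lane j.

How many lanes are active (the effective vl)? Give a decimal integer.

vl = 16

register lanes = 128/8 = 16
whilelt: lane j active iff 23+j < 39 → j < 16 → 16 active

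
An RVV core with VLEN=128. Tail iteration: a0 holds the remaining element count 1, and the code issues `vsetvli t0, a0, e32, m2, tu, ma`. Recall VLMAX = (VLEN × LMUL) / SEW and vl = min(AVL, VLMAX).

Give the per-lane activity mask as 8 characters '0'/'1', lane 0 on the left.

VLMAX = (128 × 2) / 32 = 8 lanes
vl = min(AVL, VLMAX) = min(1, 8) = 1
bits (lane 0 leftmost): 10000000

predicate = 10000000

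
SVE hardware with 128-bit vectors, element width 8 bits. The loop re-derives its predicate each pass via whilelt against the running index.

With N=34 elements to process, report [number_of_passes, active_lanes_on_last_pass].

128-bit reg / 8-bit elem → 16 lanes
N=34: ⌈34/16⌉ = 3 iters; last vl = 34 − 2×16 = 2

[iterations, last_vl] = [3, 2]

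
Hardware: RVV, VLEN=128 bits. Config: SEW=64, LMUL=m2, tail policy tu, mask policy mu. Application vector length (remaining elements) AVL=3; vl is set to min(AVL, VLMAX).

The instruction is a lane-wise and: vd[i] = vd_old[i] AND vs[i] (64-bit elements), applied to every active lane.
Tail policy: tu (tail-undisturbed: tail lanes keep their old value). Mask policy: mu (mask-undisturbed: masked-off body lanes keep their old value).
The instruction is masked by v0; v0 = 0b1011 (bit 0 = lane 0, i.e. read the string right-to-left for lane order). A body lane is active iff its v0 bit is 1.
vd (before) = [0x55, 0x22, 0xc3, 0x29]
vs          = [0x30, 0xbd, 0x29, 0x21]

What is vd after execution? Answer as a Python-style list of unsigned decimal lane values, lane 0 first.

vd = [16, 32, 195, 41]

VLMAX = VLEN×LMUL/SEW = 128×2/64 = 4
vl = min(AVL, VLMAX) = min(3, 4) = 3
  i=0: and(0x55,0x30) → 16
  i=1: and(0x22,0xbd) → 32
  i=2: mask-off/keep → 195
  i=3: tail/keep → 41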